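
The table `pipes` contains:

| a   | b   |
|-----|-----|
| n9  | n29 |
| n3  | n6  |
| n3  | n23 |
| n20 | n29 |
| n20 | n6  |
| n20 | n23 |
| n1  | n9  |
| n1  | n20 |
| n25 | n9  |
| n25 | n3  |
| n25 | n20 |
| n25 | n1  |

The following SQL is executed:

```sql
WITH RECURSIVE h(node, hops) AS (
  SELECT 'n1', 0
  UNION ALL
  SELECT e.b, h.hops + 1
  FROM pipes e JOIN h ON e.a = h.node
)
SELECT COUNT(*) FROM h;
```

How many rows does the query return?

7

Base: (n1, hops=0).
Iteration 1: edges from {n1} -> (n20, hops=1), (n9, hops=1).
Iteration 2: edges from {n20,n9} -> (n23, hops=2), (n29, hops=2) x2, (n6, hops=2). [UNION ALL keeps all 4 new rows, including repeats]
Iteration 3: no outgoing edges from {n23,n29,n6}; recursion stops.
Total rows emitted: 7.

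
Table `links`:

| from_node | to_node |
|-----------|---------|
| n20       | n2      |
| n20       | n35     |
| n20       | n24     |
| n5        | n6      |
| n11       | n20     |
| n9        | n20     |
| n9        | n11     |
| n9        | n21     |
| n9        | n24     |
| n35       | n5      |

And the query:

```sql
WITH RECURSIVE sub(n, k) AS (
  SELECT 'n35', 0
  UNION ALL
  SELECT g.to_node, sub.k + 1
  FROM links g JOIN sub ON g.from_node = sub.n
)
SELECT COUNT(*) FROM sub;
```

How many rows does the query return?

3

Base: (n35, k=0).
Iteration 1: edges from {n35} -> (n5, k=1).
Iteration 2: edges from {n5} -> (n6, k=2).
Iteration 3: no outgoing edges from {n6}; recursion stops.
Total rows emitted: 3.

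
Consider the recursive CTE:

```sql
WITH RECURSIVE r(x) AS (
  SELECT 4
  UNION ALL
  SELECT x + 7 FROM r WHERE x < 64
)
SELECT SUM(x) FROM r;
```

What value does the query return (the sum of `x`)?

Base: x=4.
Iteration 1: 4 < 64 holds -> x = 4 + 7 = 11.
Iteration 2: 11 < 64 holds -> x = 11 + 7 = 18.
Iteration 3: 18 < 64 holds -> x = 18 + 7 = 25.
Iteration 4: 25 < 64 holds -> x = 25 + 7 = 32.
Iteration 5: 32 < 64 holds -> x = 32 + 7 = 39.
Iteration 6: 39 < 64 holds -> x = 39 + 7 = 46.
Iteration 7: 46 < 64 holds -> x = 46 + 7 = 53.
Iteration 8: 53 < 64 holds -> x = 53 + 7 = 60.
Iteration 9: 60 < 64 holds -> x = 60 + 7 = 67.
Iteration 10: 67 < 64 fails; recursion stops.
SUM(x) = 4 + 11 + 18 + 25 + 32 + 39 + 46 + 53 + 60 + 67 = 355.

355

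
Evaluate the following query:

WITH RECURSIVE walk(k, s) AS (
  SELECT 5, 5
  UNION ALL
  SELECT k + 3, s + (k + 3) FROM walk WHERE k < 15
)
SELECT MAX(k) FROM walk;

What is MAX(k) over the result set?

17

Base: k=5, s=5.
Iteration 1: 5 < 15 holds -> k = 5 + 3 = 8, s = 5 + 8 = 13.
Iteration 2: 8 < 15 holds -> k = 8 + 3 = 11, s = 13 + 11 = 24.
Iteration 3: 11 < 15 holds -> k = 11 + 3 = 14, s = 24 + 14 = 38.
Iteration 4: 14 < 15 holds -> k = 14 + 3 = 17, s = 38 + 17 = 55.
Iteration 5: 17 < 15 fails; recursion stops.
k values: 5, 8, 11, 14, 17; the maximum is 17.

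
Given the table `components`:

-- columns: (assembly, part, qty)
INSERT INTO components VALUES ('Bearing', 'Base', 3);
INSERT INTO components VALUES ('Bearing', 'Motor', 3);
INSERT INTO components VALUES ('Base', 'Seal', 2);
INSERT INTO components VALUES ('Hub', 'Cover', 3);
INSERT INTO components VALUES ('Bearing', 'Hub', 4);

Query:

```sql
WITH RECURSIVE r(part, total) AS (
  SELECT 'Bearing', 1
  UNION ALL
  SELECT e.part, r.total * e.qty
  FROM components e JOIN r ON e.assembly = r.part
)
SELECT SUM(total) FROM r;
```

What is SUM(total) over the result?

29

Base: (Bearing, total=1).
Iteration 1: components of {Bearing} -> Base = 1*3 = 3, Hub = 1*4 = 4, Motor = 1*3 = 3.
Iteration 2: components of {Base,Hub,Motor} -> Cover = 4*3 = 12, Seal = 3*2 = 6.
Iteration 3: no further components; recursion stops.
SUM(total) = 1 + 4 + 3 + 3 + 12 + 6 = 29.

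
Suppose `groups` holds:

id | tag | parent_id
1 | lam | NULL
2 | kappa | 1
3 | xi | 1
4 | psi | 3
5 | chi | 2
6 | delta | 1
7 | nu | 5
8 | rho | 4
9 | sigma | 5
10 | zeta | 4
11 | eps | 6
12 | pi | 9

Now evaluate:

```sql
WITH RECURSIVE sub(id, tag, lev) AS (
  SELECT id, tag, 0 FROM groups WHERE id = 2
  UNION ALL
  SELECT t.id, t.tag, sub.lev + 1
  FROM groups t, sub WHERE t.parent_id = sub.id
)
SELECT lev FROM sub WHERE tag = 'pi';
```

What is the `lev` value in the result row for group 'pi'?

3

Base: id=2 (kappa) at lev 0.
Iteration 1: rows with parent_id in {2} -> chi (id 5, lev 1).
Iteration 2: rows with parent_id in {5} -> nu (id 7, lev 2), sigma (id 9, lev 2).
Iteration 3: rows with parent_id in {7,9} -> pi (id 12, lev 3).
Iteration 4: no rows with parent_id in {12}; recursion stops.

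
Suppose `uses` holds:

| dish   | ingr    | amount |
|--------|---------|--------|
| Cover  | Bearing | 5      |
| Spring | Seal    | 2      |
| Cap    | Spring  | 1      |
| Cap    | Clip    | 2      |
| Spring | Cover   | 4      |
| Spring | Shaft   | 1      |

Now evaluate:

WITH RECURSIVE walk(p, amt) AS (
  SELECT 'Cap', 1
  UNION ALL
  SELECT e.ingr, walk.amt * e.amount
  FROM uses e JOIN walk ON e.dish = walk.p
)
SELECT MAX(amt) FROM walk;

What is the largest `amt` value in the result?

Base: (Cap, amt=1).
Iteration 1: components of {Cap} -> Clip = 1*2 = 2, Spring = 1*1 = 1.
Iteration 2: components of {Clip,Spring} -> Cover = 1*4 = 4, Seal = 1*2 = 2, Shaft = 1*1 = 1.
Iteration 3: components of {Cover,Seal,Shaft} -> Bearing = 4*5 = 20.
Iteration 4: no further components; recursion stops.
amt values: 1, 1, 2, 2, 4, 1, 20; the maximum is 20.

20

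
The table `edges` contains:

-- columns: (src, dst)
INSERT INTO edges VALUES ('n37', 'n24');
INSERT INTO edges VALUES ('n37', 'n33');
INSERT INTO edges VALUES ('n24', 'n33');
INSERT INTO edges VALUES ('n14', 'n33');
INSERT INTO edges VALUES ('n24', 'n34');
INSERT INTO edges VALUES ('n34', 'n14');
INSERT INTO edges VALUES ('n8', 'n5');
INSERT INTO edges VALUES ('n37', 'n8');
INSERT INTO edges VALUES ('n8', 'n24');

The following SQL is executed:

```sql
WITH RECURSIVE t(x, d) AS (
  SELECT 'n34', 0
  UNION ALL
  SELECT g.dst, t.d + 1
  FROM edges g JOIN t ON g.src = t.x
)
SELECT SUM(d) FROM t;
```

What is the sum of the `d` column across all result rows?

3

Base: (n34, d=0).
Iteration 1: edges from {n34} -> (n14, d=1).
Iteration 2: edges from {n14} -> (n33, d=2).
Iteration 3: no outgoing edges from {n33}; recursion stops.
SUM(d) = 0 + 1 + 2 = 3.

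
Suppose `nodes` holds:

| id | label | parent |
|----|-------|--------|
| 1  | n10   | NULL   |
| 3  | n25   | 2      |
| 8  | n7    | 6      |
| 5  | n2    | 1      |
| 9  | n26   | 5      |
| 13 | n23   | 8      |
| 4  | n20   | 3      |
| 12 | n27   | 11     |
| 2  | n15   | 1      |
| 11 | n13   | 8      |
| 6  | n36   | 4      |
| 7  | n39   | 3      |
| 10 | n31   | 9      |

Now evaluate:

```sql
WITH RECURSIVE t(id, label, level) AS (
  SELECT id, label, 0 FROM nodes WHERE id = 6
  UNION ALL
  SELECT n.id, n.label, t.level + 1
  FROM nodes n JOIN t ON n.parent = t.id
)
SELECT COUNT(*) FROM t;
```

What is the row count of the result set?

Base: id=6 (n36) at level 0.
Iteration 1: rows with parent in {6} -> n7 (id 8, level 1).
Iteration 2: rows with parent in {8} -> n13 (id 11, level 2), n23 (id 13, level 2).
Iteration 3: rows with parent in {11,13} -> n27 (id 12, level 3).
Iteration 4: no rows with parent in {12}; recursion stops.
Total rows emitted: 5.

5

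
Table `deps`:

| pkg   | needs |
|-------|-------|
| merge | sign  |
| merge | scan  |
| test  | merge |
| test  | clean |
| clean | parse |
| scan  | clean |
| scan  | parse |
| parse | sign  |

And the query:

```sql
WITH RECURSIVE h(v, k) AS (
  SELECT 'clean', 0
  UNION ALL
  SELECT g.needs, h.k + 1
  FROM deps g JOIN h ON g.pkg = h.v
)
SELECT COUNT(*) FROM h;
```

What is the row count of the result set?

Base: (clean, k=0).
Iteration 1: edges from {clean} -> (parse, k=1).
Iteration 2: edges from {parse} -> (sign, k=2).
Iteration 3: no outgoing edges from {sign}; recursion stops.
Total rows emitted: 3.

3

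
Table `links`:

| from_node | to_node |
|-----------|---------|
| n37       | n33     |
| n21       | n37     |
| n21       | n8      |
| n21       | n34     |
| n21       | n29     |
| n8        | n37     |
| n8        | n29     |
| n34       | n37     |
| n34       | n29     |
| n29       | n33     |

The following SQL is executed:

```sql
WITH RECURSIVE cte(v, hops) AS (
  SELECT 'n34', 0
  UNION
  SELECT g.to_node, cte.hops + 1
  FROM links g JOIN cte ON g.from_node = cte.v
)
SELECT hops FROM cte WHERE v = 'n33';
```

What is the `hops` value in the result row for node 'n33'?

2

Base: (n34, hops=0).
Iteration 1: edges from {n34} -> (n29, hops=1), (n37, hops=1).
Iteration 2: edges from {n29,n37} -> (n33, hops=2). [UNION drops 1 duplicate row(s)]
Iteration 3: no outgoing edges from {n33}; recursion stops.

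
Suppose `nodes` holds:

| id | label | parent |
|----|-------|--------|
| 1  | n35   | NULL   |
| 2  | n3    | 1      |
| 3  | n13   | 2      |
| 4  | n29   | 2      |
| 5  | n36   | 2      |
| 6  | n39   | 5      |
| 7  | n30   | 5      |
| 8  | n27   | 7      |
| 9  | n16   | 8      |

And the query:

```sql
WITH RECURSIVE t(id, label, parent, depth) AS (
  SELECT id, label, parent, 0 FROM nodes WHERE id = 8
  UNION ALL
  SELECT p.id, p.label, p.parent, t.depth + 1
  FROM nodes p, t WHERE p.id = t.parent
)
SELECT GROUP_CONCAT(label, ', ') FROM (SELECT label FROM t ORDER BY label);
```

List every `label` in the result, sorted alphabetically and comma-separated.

n27, n3, n30, n35, n36

Base: id=8 (n27), parent=7, depth 0.
Iteration 1: join on id=7 -> n30 (id 7, parent=5, depth 1).
Iteration 2: join on id=5 -> n36 (id 5, parent=2, depth 2).
Iteration 3: join on id=2 -> n3 (id 2, parent=1, depth 3).
Iteration 4: join on id=1 -> n35 (id 1, parent=NULL, depth 4).
Iteration 5: parent is NULL; no match; recursion stops.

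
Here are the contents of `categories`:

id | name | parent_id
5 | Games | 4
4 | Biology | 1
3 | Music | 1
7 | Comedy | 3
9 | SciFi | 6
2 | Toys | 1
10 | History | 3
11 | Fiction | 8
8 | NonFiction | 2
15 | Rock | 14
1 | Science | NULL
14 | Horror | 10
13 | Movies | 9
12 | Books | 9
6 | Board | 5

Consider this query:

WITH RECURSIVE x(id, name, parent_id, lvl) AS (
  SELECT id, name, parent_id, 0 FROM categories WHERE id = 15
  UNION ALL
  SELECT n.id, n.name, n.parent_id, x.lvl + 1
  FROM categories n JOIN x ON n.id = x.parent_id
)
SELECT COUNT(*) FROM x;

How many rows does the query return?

5

Base: id=15 (Rock), parent_id=14, lvl 0.
Iteration 1: join on id=14 -> Horror (id 14, parent_id=10, lvl 1).
Iteration 2: join on id=10 -> History (id 10, parent_id=3, lvl 2).
Iteration 3: join on id=3 -> Music (id 3, parent_id=1, lvl 3).
Iteration 4: join on id=1 -> Science (id 1, parent_id=NULL, lvl 4).
Iteration 5: parent_id is NULL; no match; recursion stops.
Total rows emitted: 5.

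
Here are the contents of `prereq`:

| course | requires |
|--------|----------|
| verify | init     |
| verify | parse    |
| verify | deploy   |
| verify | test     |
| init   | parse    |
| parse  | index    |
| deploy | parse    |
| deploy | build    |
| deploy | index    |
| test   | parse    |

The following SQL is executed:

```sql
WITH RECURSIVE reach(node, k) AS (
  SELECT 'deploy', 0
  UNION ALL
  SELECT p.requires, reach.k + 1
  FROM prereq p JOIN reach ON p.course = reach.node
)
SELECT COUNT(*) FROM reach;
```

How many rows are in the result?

Base: (deploy, k=0).
Iteration 1: edges from {deploy} -> (build, k=1), (index, k=1), (parse, k=1).
Iteration 2: edges from {build,index,parse} -> (index, k=2).
Iteration 3: no outgoing edges from {index}; recursion stops.
Total rows emitted: 5.

5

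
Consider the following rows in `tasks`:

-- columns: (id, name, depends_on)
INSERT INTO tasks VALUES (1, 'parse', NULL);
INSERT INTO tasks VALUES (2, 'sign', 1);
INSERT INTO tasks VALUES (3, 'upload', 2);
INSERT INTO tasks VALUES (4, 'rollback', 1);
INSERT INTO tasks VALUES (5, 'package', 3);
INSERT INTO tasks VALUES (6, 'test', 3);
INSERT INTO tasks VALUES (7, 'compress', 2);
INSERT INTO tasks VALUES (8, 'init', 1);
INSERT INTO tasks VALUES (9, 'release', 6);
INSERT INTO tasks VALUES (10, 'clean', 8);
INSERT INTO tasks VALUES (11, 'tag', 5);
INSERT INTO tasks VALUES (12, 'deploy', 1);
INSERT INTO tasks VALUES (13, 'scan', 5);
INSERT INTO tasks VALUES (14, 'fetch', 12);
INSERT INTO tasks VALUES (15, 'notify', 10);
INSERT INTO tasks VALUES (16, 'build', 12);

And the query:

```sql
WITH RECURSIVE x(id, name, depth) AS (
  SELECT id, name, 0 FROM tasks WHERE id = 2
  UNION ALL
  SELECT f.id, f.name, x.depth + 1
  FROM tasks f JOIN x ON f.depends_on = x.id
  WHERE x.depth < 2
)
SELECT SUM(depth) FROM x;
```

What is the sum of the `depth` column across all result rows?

6

Base: id=2 (sign) at depth 0.
Iteration 1: rows with depends_on in {2} -> upload (id 3, depth 1), compress (id 7, depth 1).
Iteration 2: rows with depends_on in {3,7} -> package (id 5, depth 2), test (id 6, depth 2).
Iteration 3: depth < 2 fails for all current rows; recursion stops.
SUM(depth) = 0 + 1 + 1 + 2 + 2 = 6.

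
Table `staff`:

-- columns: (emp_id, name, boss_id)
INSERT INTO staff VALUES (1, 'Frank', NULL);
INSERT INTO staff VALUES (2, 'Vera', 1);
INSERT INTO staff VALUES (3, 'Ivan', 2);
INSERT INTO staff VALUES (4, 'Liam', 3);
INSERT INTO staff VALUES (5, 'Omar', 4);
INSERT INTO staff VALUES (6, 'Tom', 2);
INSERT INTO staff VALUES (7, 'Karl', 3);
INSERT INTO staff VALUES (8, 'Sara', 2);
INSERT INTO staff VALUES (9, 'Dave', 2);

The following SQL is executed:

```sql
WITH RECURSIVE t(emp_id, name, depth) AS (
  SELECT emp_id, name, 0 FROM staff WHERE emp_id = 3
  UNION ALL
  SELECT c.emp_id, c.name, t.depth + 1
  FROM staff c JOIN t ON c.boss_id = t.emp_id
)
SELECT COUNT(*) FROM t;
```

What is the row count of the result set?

4

Base: emp_id=3 (Ivan) at depth 0.
Iteration 1: rows with boss_id in {3} -> Liam (id 4, depth 1), Karl (id 7, depth 1).
Iteration 2: rows with boss_id in {4,7} -> Omar (id 5, depth 2).
Iteration 3: no rows with boss_id in {5}; recursion stops.
Total rows emitted: 4.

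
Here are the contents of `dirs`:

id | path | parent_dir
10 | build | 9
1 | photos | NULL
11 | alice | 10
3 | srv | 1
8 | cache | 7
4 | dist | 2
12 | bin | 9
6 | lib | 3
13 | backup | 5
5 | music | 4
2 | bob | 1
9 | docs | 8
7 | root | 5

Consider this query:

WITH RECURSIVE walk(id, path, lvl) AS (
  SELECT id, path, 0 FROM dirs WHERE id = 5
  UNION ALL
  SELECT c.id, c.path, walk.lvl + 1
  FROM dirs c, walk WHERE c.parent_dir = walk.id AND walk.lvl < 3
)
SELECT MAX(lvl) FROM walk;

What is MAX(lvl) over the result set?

3

Base: id=5 (music) at lvl 0.
Iteration 1: rows with parent_dir in {5} -> root (id 7, lvl 1), backup (id 13, lvl 1).
Iteration 2: rows with parent_dir in {7,13} -> cache (id 8, lvl 2).
Iteration 3: rows with parent_dir in {8} -> docs (id 9, lvl 3).
Iteration 4: lvl < 3 fails for all current rows; recursion stops.
lvl values: 0, 1, 1, 2, 3; the maximum is 3.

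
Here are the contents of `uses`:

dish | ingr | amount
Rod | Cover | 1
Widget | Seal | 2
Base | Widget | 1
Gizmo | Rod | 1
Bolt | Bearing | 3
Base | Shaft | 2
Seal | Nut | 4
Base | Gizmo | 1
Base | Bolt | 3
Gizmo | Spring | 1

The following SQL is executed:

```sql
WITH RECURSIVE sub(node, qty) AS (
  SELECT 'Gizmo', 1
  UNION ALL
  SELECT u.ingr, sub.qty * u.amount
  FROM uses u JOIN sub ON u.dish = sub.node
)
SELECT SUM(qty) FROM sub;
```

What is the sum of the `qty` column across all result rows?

4

Base: (Gizmo, qty=1).
Iteration 1: components of {Gizmo} -> Rod = 1*1 = 1, Spring = 1*1 = 1.
Iteration 2: components of {Rod,Spring} -> Cover = 1*1 = 1.
Iteration 3: no further components; recursion stops.
SUM(qty) = 1 + 1 + 1 + 1 = 4.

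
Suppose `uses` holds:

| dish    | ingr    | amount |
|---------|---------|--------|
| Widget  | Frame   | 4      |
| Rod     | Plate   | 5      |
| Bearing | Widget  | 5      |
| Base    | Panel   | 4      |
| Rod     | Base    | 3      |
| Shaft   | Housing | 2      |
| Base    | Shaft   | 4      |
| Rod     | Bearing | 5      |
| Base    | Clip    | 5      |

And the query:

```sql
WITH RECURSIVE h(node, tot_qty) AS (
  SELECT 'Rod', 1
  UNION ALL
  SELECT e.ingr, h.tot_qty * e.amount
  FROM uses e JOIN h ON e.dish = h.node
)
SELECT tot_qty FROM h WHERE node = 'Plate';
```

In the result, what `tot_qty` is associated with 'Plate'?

Base: (Rod, tot_qty=1).
Iteration 1: components of {Rod} -> Base = 1*3 = 3, Bearing = 1*5 = 5, Plate = 1*5 = 5.
Iteration 2: components of {Base,Bearing,Plate} -> Clip = 3*5 = 15, Panel = 3*4 = 12, Shaft = 3*4 = 12, Widget = 5*5 = 25.
Iteration 3: components of {Clip,Panel,Shaft,Widget} -> Frame = 25*4 = 100, Housing = 12*2 = 24.
Iteration 4: no further components; recursion stops.

5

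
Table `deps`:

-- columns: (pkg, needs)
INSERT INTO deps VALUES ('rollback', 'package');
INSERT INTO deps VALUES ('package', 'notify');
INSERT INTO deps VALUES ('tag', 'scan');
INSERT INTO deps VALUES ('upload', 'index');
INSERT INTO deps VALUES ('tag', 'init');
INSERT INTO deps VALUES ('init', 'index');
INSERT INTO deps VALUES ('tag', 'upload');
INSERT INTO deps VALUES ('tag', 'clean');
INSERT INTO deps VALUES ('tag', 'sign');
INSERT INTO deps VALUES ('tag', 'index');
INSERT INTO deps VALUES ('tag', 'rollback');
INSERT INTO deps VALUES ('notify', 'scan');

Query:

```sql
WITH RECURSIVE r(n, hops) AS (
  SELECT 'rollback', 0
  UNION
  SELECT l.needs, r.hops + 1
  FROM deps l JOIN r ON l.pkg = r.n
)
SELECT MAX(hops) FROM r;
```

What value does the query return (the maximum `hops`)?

Base: (rollback, hops=0).
Iteration 1: edges from {rollback} -> (package, hops=1).
Iteration 2: edges from {package} -> (notify, hops=2).
Iteration 3: edges from {notify} -> (scan, hops=3).
Iteration 4: no outgoing edges from {scan}; recursion stops.
hops values: 0, 1, 2, 3; the maximum is 3.

3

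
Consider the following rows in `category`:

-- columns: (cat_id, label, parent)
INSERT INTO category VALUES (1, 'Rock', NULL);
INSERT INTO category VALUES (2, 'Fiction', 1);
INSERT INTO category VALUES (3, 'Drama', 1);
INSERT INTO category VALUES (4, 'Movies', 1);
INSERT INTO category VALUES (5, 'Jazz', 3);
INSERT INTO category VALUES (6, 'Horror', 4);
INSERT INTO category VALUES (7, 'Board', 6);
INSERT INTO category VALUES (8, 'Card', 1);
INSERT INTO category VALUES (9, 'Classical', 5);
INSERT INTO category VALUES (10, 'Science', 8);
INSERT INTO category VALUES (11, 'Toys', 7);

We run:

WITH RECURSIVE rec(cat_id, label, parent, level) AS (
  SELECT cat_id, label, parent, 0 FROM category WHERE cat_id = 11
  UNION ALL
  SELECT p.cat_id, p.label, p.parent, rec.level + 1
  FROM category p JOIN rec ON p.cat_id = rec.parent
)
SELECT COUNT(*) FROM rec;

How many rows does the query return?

5

Base: cat_id=11 (Toys), parent=7, level 0.
Iteration 1: join on cat_id=7 -> Board (id 7, parent=6, level 1).
Iteration 2: join on cat_id=6 -> Horror (id 6, parent=4, level 2).
Iteration 3: join on cat_id=4 -> Movies (id 4, parent=1, level 3).
Iteration 4: join on cat_id=1 -> Rock (id 1, parent=NULL, level 4).
Iteration 5: parent is NULL; no match; recursion stops.
Total rows emitted: 5.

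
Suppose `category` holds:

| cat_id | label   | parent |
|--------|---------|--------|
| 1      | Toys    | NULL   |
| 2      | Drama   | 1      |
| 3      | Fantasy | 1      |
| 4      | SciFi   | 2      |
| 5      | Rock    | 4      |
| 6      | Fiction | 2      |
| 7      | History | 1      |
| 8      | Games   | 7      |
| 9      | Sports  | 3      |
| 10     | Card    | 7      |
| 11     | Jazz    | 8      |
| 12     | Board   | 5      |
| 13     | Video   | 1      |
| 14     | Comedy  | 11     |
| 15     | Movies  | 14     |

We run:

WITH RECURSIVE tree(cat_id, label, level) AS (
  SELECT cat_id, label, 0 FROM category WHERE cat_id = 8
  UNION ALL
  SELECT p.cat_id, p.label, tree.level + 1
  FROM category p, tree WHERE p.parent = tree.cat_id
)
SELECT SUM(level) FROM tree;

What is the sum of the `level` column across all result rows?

6

Base: cat_id=8 (Games) at level 0.
Iteration 1: rows with parent in {8} -> Jazz (id 11, level 1).
Iteration 2: rows with parent in {11} -> Comedy (id 14, level 2).
Iteration 3: rows with parent in {14} -> Movies (id 15, level 3).
Iteration 4: no rows with parent in {15}; recursion stops.
SUM(level) = 0 + 1 + 2 + 3 = 6.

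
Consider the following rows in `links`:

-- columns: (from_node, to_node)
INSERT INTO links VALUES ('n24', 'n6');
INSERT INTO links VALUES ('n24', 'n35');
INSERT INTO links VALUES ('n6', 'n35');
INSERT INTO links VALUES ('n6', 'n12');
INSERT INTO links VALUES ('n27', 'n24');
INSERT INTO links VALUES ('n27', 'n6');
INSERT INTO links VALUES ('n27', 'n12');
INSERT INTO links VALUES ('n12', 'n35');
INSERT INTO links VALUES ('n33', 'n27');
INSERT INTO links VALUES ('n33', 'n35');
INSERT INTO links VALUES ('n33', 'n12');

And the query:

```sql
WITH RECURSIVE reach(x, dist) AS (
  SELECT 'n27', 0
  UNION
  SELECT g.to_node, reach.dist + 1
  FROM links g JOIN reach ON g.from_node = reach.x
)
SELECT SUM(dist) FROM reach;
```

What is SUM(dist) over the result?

Base: (n27, dist=0).
Iteration 1: edges from {n27} -> (n12, dist=1), (n24, dist=1), (n6, dist=1).
Iteration 2: edges from {n12,n24,n6} -> (n12, dist=2), (n35, dist=2), (n6, dist=2). [UNION drops 2 duplicate row(s)]
Iteration 3: edges from {n12,n35,n6} -> (n12, dist=3), (n35, dist=3). [UNION drops 1 duplicate row(s)]
Iteration 4: edges from {n12,n35} -> (n35, dist=4).
Iteration 5: no outgoing edges from {n35}; recursion stops.
SUM(dist) = 0 + 1 + 1 + 1 + 2 + 2 + 2 + 3 + 3 + 4 = 19.

19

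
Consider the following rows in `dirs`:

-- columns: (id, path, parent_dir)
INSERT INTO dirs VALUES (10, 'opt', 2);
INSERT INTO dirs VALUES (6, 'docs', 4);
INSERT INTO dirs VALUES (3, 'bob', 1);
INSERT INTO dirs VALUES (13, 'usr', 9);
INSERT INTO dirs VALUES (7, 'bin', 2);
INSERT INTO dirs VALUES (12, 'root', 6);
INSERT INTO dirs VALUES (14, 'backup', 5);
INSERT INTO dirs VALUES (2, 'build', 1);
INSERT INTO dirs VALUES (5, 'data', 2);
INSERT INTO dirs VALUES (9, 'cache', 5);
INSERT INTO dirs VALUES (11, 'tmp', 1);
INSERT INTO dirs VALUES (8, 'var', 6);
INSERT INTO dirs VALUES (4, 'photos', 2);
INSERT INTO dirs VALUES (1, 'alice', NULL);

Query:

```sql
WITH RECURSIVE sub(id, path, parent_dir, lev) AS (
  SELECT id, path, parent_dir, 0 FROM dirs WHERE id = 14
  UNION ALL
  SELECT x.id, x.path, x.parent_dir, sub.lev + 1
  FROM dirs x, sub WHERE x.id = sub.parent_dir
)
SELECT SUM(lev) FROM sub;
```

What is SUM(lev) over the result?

6

Base: id=14 (backup), parent_dir=5, lev 0.
Iteration 1: join on id=5 -> data (id 5, parent_dir=2, lev 1).
Iteration 2: join on id=2 -> build (id 2, parent_dir=1, lev 2).
Iteration 3: join on id=1 -> alice (id 1, parent_dir=NULL, lev 3).
Iteration 4: parent_dir is NULL; no match; recursion stops.
SUM(lev) = 0 + 1 + 2 + 3 = 6.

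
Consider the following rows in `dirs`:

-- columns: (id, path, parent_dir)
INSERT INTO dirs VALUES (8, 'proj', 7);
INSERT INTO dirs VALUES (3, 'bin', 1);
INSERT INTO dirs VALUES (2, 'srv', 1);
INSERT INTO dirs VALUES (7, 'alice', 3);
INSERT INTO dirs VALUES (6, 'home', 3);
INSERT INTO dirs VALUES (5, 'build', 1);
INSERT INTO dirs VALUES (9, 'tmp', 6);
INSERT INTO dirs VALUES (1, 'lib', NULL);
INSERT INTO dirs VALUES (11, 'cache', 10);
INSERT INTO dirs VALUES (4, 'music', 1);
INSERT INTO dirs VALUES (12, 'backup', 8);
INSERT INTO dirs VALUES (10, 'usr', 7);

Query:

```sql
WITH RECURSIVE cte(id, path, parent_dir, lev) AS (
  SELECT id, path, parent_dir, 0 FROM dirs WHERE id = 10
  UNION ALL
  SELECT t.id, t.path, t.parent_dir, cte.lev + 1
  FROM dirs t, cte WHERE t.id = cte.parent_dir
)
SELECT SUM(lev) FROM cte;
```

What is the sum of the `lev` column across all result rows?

6

Base: id=10 (usr), parent_dir=7, lev 0.
Iteration 1: join on id=7 -> alice (id 7, parent_dir=3, lev 1).
Iteration 2: join on id=3 -> bin (id 3, parent_dir=1, lev 2).
Iteration 3: join on id=1 -> lib (id 1, parent_dir=NULL, lev 3).
Iteration 4: parent_dir is NULL; no match; recursion stops.
SUM(lev) = 0 + 1 + 2 + 3 = 6.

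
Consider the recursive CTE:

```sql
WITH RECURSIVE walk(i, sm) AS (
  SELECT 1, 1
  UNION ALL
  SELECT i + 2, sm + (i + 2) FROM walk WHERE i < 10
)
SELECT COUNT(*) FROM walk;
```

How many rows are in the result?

6

Base: i=1, sm=1.
Iteration 1: 1 < 10 holds -> i = 1 + 2 = 3, sm = 1 + 3 = 4.
Iteration 2: 3 < 10 holds -> i = 3 + 2 = 5, sm = 4 + 5 = 9.
Iteration 3: 5 < 10 holds -> i = 5 + 2 = 7, sm = 9 + 7 = 16.
Iteration 4: 7 < 10 holds -> i = 7 + 2 = 9, sm = 16 + 9 = 25.
Iteration 5: 9 < 10 holds -> i = 9 + 2 = 11, sm = 25 + 11 = 36.
Iteration 6: 11 < 10 fails; recursion stops.
Total rows emitted: 6.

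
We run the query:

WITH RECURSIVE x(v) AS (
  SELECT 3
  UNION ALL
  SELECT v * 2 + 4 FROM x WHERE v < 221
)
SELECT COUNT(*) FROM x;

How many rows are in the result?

7

Base: v=3.
Iteration 1: 3 < 221 holds -> v = 3 * 2 + 4 = 10.
Iteration 2: 10 < 221 holds -> v = 10 * 2 + 4 = 24.
Iteration 3: 24 < 221 holds -> v = 24 * 2 + 4 = 52.
Iteration 4: 52 < 221 holds -> v = 52 * 2 + 4 = 108.
Iteration 5: 108 < 221 holds -> v = 108 * 2 + 4 = 220.
Iteration 6: 220 < 221 holds -> v = 220 * 2 + 4 = 444.
Iteration 7: 444 < 221 fails; recursion stops.
Total rows emitted: 7.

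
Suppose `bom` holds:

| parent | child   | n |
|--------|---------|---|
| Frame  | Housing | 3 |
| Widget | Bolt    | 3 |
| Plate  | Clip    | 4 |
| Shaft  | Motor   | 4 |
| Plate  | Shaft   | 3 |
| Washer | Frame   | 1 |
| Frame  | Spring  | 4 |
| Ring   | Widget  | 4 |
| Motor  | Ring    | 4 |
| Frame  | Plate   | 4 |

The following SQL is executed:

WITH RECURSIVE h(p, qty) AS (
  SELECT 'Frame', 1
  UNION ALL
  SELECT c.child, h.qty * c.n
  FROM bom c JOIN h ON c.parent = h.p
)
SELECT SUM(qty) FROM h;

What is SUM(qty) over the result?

Base: (Frame, qty=1).
Iteration 1: components of {Frame} -> Housing = 1*3 = 3, Plate = 1*4 = 4, Spring = 1*4 = 4.
Iteration 2: components of {Housing,Plate,Spring} -> Clip = 4*4 = 16, Shaft = 4*3 = 12.
Iteration 3: components of {Clip,Shaft} -> Motor = 12*4 = 48.
Iteration 4: components of {Motor} -> Ring = 48*4 = 192.
Iteration 5: components of {Ring} -> Widget = 192*4 = 768.
Iteration 6: components of {Widget} -> Bolt = 768*3 = 2304.
Iteration 7: no further components; recursion stops.
SUM(qty) = 1 + 4 + 4 + 3 + 12 + 16 + 48 + 192 + 768 + 2304 = 3352.

3352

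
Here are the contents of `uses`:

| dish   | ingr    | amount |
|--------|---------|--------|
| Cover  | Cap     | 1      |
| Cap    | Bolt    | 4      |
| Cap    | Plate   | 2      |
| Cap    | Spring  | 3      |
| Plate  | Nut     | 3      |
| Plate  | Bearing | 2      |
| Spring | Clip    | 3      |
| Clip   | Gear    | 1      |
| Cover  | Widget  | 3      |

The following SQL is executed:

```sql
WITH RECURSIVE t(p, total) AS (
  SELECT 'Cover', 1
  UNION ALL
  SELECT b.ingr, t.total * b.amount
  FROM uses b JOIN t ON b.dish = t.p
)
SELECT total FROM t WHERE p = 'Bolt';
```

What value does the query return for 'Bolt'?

Base: (Cover, total=1).
Iteration 1: components of {Cover} -> Cap = 1*1 = 1, Widget = 1*3 = 3.
Iteration 2: components of {Cap,Widget} -> Bolt = 1*4 = 4, Plate = 1*2 = 2, Spring = 1*3 = 3.
Iteration 3: components of {Bolt,Plate,Spring} -> Bearing = 2*2 = 4, Clip = 3*3 = 9, Nut = 2*3 = 6.
Iteration 4: components of {Bearing,Clip,Nut} -> Gear = 9*1 = 9.
Iteration 5: no further components; recursion stops.

4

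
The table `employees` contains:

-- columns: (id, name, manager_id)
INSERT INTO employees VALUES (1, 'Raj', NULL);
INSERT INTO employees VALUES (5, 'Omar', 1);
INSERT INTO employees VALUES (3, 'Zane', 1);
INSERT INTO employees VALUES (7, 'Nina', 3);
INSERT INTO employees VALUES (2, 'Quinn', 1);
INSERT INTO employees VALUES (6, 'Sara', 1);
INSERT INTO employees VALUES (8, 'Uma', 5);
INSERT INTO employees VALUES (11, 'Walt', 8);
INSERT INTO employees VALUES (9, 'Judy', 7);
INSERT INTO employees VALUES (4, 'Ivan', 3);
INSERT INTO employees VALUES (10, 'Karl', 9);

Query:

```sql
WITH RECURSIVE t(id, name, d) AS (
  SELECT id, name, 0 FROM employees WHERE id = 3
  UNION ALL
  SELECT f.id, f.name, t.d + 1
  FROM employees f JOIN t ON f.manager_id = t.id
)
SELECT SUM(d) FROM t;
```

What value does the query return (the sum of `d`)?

7

Base: id=3 (Zane) at d 0.
Iteration 1: rows with manager_id in {3} -> Ivan (id 4, d 1), Nina (id 7, d 1).
Iteration 2: rows with manager_id in {4,7} -> Judy (id 9, d 2).
Iteration 3: rows with manager_id in {9} -> Karl (id 10, d 3).
Iteration 4: no rows with manager_id in {10}; recursion stops.
SUM(d) = 0 + 1 + 1 + 2 + 3 = 7.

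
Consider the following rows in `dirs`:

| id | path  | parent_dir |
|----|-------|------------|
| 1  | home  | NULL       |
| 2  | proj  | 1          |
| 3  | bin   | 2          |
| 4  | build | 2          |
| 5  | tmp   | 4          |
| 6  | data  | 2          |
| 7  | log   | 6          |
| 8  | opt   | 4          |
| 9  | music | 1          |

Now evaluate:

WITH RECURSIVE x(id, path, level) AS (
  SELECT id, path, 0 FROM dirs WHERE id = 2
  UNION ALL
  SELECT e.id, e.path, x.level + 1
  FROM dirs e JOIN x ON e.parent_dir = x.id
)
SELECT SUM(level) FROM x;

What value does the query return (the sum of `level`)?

9

Base: id=2 (proj) at level 0.
Iteration 1: rows with parent_dir in {2} -> bin (id 3, level 1), build (id 4, level 1), data (id 6, level 1).
Iteration 2: rows with parent_dir in {3,4,6} -> tmp (id 5, level 2), log (id 7, level 2), opt (id 8, level 2).
Iteration 3: no rows with parent_dir in {5,7,8}; recursion stops.
SUM(level) = 0 + 1 + 1 + 1 + 2 + 2 + 2 = 9.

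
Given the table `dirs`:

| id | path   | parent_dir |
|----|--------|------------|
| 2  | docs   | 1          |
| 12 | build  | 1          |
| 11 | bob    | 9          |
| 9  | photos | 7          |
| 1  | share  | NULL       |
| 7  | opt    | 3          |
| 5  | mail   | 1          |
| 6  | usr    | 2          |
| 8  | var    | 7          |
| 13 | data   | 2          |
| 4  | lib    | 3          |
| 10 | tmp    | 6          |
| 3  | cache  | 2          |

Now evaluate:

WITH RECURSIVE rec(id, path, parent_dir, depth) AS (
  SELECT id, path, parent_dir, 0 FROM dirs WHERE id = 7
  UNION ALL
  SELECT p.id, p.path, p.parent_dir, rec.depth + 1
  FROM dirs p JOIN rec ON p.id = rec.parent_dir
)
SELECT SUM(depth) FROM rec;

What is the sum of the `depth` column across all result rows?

6

Base: id=7 (opt), parent_dir=3, depth 0.
Iteration 1: join on id=3 -> cache (id 3, parent_dir=2, depth 1).
Iteration 2: join on id=2 -> docs (id 2, parent_dir=1, depth 2).
Iteration 3: join on id=1 -> share (id 1, parent_dir=NULL, depth 3).
Iteration 4: parent_dir is NULL; no match; recursion stops.
SUM(depth) = 0 + 1 + 2 + 3 = 6.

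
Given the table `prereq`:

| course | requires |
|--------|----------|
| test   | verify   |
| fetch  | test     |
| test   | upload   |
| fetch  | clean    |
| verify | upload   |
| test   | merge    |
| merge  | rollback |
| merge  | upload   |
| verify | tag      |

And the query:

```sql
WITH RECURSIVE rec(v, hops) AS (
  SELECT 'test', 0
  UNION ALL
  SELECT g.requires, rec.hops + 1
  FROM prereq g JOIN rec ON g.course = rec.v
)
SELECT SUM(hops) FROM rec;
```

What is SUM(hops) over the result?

Base: (test, hops=0).
Iteration 1: edges from {test} -> (merge, hops=1), (upload, hops=1), (verify, hops=1).
Iteration 2: edges from {merge,upload,verify} -> (rollback, hops=2), (tag, hops=2), (upload, hops=2) x2. [UNION ALL keeps all 4 new rows, including repeats]
Iteration 3: no outgoing edges from {rollback,tag,upload}; recursion stops.
SUM(hops) = 0 + 1 + 1 + 1 + 2 + 2 + 2 + 2 = 11.

11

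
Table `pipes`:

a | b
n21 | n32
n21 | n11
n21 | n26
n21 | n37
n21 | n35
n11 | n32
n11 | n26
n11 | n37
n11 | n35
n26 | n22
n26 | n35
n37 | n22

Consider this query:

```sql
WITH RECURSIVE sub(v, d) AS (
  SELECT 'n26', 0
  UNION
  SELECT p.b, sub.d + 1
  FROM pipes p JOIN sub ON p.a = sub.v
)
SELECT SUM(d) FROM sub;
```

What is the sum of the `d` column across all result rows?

Base: (n26, d=0).
Iteration 1: edges from {n26} -> (n22, d=1), (n35, d=1).
Iteration 2: no outgoing edges from {n22,n35}; recursion stops.
SUM(d) = 0 + 1 + 1 = 2.

2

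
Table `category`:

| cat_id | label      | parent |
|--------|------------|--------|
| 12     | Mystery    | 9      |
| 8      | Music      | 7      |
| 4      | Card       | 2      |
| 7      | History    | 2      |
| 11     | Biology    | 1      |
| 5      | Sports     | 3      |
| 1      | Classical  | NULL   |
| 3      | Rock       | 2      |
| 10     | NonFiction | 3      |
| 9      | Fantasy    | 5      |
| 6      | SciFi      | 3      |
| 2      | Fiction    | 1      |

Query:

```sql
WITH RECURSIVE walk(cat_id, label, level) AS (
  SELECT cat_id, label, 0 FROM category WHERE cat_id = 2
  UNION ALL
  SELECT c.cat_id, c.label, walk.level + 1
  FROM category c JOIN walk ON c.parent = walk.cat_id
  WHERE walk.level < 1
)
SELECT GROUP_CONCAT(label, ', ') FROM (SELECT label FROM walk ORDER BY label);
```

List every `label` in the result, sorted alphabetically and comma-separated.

Card, Fiction, History, Rock

Base: cat_id=2 (Fiction) at level 0.
Iteration 1: rows with parent in {2} -> Rock (id 3, level 1), Card (id 4, level 1), History (id 7, level 1).
Iteration 2: level < 1 fails for all current rows; recursion stops.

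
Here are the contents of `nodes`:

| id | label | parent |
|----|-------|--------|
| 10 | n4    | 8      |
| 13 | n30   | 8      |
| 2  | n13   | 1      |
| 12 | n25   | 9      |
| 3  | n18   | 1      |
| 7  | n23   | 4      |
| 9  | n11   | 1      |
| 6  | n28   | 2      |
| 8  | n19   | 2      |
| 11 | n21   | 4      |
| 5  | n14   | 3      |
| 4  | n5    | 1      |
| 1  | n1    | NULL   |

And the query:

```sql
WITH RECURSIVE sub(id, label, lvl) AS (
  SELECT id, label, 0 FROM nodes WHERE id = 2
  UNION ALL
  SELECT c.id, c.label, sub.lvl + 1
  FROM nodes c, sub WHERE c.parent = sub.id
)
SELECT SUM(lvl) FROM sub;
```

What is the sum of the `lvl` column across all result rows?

6

Base: id=2 (n13) at lvl 0.
Iteration 1: rows with parent in {2} -> n28 (id 6, lvl 1), n19 (id 8, lvl 1).
Iteration 2: rows with parent in {6,8} -> n4 (id 10, lvl 2), n30 (id 13, lvl 2).
Iteration 3: no rows with parent in {10,13}; recursion stops.
SUM(lvl) = 0 + 1 + 1 + 2 + 2 = 6.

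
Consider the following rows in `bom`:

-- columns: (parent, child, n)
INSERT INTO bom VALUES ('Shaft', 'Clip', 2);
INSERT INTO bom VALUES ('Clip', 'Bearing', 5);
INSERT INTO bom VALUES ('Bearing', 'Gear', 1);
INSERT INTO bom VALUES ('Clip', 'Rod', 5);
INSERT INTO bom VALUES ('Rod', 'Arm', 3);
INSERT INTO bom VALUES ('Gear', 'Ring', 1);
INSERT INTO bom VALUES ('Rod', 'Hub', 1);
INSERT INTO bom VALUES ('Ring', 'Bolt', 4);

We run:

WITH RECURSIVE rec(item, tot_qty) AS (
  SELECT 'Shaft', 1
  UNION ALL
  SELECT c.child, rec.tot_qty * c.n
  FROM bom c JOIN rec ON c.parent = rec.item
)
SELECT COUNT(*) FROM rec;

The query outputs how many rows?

9

Base: (Shaft, tot_qty=1).
Iteration 1: components of {Shaft} -> Clip = 1*2 = 2.
Iteration 2: components of {Clip} -> Bearing = 2*5 = 10, Rod = 2*5 = 10.
Iteration 3: components of {Bearing,Rod} -> Arm = 10*3 = 30, Gear = 10*1 = 10, Hub = 10*1 = 10.
Iteration 4: components of {Arm,Gear,Hub} -> Ring = 10*1 = 10.
Iteration 5: components of {Ring} -> Bolt = 10*4 = 40.
Iteration 6: no further components; recursion stops.
Total rows emitted: 9.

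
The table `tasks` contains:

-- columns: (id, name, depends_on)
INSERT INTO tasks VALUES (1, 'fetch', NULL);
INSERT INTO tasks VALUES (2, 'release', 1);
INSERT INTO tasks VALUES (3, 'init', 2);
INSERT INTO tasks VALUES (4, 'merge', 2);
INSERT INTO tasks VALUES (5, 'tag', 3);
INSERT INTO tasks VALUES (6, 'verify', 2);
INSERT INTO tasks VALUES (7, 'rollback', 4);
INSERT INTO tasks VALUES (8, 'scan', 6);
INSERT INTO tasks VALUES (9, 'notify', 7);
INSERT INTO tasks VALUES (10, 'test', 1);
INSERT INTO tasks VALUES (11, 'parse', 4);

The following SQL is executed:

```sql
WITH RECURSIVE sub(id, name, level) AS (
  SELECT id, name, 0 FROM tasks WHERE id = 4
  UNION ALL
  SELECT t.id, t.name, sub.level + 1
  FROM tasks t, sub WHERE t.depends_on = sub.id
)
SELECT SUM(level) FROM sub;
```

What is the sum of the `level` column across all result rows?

Base: id=4 (merge) at level 0.
Iteration 1: rows with depends_on in {4} -> rollback (id 7, level 1), parse (id 11, level 1).
Iteration 2: rows with depends_on in {7,11} -> notify (id 9, level 2).
Iteration 3: no rows with depends_on in {9}; recursion stops.
SUM(level) = 0 + 1 + 1 + 2 = 4.

4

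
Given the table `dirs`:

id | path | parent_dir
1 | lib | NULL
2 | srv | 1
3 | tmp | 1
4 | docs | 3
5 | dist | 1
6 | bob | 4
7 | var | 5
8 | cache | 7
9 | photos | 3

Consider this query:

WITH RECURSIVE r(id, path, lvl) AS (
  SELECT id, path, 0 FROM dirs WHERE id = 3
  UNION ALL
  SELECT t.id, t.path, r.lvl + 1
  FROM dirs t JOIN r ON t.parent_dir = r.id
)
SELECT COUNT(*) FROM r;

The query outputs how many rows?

4

Base: id=3 (tmp) at lvl 0.
Iteration 1: rows with parent_dir in {3} -> docs (id 4, lvl 1), photos (id 9, lvl 1).
Iteration 2: rows with parent_dir in {4,9} -> bob (id 6, lvl 2).
Iteration 3: no rows with parent_dir in {6}; recursion stops.
Total rows emitted: 4.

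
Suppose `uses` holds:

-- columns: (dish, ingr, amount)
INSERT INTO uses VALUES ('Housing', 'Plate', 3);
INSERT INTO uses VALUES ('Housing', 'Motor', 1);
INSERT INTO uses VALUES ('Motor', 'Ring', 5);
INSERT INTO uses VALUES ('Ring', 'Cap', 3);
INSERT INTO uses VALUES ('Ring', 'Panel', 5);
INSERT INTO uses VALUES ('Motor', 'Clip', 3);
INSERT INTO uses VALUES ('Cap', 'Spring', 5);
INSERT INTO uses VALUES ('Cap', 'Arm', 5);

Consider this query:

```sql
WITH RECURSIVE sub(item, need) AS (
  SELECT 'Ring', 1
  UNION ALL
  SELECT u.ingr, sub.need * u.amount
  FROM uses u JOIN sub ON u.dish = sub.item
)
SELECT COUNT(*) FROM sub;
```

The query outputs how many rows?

5

Base: (Ring, need=1).
Iteration 1: components of {Ring} -> Cap = 1*3 = 3, Panel = 1*5 = 5.
Iteration 2: components of {Cap,Panel} -> Arm = 3*5 = 15, Spring = 3*5 = 15.
Iteration 3: no further components; recursion stops.
Total rows emitted: 5.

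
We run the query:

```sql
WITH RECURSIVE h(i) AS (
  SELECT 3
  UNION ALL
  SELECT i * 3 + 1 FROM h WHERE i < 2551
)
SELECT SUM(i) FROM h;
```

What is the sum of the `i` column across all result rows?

3822

Base: i=3.
Iteration 1: 3 < 2551 holds -> i = 3 * 3 + 1 = 10.
Iteration 2: 10 < 2551 holds -> i = 10 * 3 + 1 = 31.
Iteration 3: 31 < 2551 holds -> i = 31 * 3 + 1 = 94.
Iteration 4: 94 < 2551 holds -> i = 94 * 3 + 1 = 283.
Iteration 5: 283 < 2551 holds -> i = 283 * 3 + 1 = 850.
Iteration 6: 850 < 2551 holds -> i = 850 * 3 + 1 = 2551.
Iteration 7: 2551 < 2551 fails; recursion stops.
SUM(i) = 3 + 10 + 31 + 94 + 283 + 850 + 2551 = 3822.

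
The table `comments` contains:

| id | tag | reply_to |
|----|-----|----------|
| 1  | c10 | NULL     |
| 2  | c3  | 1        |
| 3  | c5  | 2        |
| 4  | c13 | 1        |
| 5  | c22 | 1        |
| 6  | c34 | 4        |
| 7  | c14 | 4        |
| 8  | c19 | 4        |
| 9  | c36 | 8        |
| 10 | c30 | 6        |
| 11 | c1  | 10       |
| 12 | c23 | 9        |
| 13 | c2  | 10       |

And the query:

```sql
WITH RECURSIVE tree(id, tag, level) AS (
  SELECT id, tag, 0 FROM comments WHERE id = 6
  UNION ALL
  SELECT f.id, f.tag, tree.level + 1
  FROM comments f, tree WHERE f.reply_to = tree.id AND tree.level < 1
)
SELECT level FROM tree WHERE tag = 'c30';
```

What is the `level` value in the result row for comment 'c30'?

Base: id=6 (c34) at level 0.
Iteration 1: rows with reply_to in {6} -> c30 (id 10, level 1).
Iteration 2: level < 1 fails for all current rows; recursion stops.

1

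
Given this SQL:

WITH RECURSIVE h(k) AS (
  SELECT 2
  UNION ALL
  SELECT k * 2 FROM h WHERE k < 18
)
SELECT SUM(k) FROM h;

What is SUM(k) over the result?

62

Base: k=2.
Iteration 1: 2 < 18 holds -> k = 2 * 2 = 4.
Iteration 2: 4 < 18 holds -> k = 4 * 2 = 8.
Iteration 3: 8 < 18 holds -> k = 8 * 2 = 16.
Iteration 4: 16 < 18 holds -> k = 16 * 2 = 32.
Iteration 5: 32 < 18 fails; recursion stops.
SUM(k) = 2 + 4 + 8 + 16 + 32 = 62.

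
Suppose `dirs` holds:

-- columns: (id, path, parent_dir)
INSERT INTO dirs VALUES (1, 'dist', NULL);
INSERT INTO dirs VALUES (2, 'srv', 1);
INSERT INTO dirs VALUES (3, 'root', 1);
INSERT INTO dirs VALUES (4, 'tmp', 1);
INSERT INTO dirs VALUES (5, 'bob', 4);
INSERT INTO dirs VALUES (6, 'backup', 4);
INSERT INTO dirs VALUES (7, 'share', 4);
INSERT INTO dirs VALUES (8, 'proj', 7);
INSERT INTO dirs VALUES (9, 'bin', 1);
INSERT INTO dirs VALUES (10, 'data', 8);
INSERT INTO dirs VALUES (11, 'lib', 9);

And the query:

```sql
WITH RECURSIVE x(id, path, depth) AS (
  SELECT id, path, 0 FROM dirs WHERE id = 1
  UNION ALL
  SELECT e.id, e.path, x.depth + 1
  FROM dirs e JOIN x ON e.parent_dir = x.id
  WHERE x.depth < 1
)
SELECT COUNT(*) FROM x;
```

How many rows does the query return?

5

Base: id=1 (dist) at depth 0.
Iteration 1: rows with parent_dir in {1} -> srv (id 2, depth 1), root (id 3, depth 1), tmp (id 4, depth 1), bin (id 9, depth 1).
Iteration 2: depth < 1 fails for all current rows; recursion stops.
Total rows emitted: 5.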